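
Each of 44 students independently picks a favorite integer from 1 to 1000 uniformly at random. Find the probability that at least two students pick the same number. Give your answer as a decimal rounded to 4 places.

0.6171

It's easier to compute the probability that all 44 are distinct.
P(all distinct) = 1000/1000 · 999/1000 · ··· · 957/1000 ≈ 0.3829.
So the probability of at least one match is 1 − 0.3829 = 0.6171.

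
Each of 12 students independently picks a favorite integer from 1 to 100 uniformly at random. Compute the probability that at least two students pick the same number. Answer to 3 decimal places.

It's easier to compute the probability that all 12 are distinct.
P(all distinct) = 100/100 · 99/100 · ··· · 89/100 ≈ 0.503.
So the probability of at least one match is 1 − 0.503 = 0.497.

0.497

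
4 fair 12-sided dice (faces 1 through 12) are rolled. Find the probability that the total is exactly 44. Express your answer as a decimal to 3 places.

There are 12^4 = 20736 equally likely outcomes.
The number of ordered 4-tuples from {1,…,12} summing to 44 is 35.
P(sum = 44) = 35/20736 ≈ 0.002.

0.002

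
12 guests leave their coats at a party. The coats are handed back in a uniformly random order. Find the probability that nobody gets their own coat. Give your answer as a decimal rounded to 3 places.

This is the derangement probability: permutations of 12 with no fixed point.
D(12) = 12! · (1 − 1/1! + 1/2! − ··· + (−1)^12/12!) = 176214841.
P = 176214841/479001600 = 16019531/43545600 ≈ 0.368.

0.368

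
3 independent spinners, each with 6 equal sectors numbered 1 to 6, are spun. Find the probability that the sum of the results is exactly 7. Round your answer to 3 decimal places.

There are 6^3 = 216 equally likely outcomes.
The number of ordered 3-tuples from {1,…,6} summing to 7 is 15.
P(sum = 7) = 15/216 = 5/72 ≈ 0.069.

0.069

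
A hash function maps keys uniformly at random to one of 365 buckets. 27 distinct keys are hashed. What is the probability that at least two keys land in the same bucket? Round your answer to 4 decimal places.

It's easier to compute the probability that all 27 are distinct.
P(all distinct) = 365/365 · 364/365 · ··· · 339/365 ≈ 0.3731.
So the probability of at least one match is 1 − 0.3731 = 0.6269.

0.6269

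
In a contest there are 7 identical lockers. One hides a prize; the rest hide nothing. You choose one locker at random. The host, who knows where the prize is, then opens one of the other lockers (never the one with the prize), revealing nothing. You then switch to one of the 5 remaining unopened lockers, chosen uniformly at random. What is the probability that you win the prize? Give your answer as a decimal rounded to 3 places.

Your original locker holds the prize with probability 1/7, so the other 6 collectively hold it with probability 6/7.
The host can always find an empty locker to open, so this doesn't change that 6/7; it is now spread over the 5 remaining unopened lockers.
P(win by switching) = (6/7) · (1/5) = 6/35 ≈ 0.171.

0.171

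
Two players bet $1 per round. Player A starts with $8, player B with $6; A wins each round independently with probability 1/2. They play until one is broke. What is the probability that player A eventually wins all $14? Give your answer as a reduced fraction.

With a fair step, P(i) = ½P(i−1) + ½P(i+1) with P(0)=0, P(14)=1 has the linear solution P(i) = i/14.
P(8) = 8/14 = 4/7.

4/7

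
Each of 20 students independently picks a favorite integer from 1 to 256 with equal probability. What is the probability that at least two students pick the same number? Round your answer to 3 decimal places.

0.533

It's easier to compute the probability that all 20 are distinct.
P(all distinct) = 256/256 · 255/256 · ··· · 237/256 ≈ 0.467.
So the probability of at least one match is 1 − 0.467 = 0.533.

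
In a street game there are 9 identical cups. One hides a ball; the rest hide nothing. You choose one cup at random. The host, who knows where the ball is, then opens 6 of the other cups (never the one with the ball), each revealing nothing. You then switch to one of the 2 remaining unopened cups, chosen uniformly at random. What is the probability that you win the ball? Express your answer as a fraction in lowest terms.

4/9

Your original cup holds the ball with probability 1/9, so the other 8 collectively hold it with probability 8/9.
The host can always find 6 empty cups to open, so the reveals don't change that 8/9; it is now spread over the 2 remaining unopened cups.
P(win by switching) = (8/9) · (1/2) = 4/9.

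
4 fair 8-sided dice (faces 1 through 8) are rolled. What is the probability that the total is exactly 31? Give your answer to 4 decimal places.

There are 8^4 = 4096 equally likely outcomes.
The number of ordered 4-tuples from {1,…,8} summing to 31 is 4.
P(sum = 31) = 4/4096 = 1/1024 ≈ 0.0010.

0.0010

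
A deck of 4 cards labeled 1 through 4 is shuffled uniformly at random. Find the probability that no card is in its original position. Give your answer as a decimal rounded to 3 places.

This is the derangement probability: permutations of 4 with no fixed point.
D(4) = 4! · (1 − 1/1! + 1/2! − ··· + (−1)^4/4!) = 9.
P = 9/24 = 3/8 ≈ 0.375.

0.375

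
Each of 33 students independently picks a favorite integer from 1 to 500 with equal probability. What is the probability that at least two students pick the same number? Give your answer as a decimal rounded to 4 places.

0.6603

It's easier to compute the probability that all 33 are distinct.
P(all distinct) = 500/500 · 499/500 · ··· · 468/500 ≈ 0.3397.
So the probability of at least one match is 1 − 0.3397 = 0.6603.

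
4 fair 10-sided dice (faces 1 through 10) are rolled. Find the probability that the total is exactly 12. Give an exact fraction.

33/2000

There are 10^4 = 10000 equally likely outcomes.
The number of ordered 4-tuples from {1,…,10} summing to 12 is 165.
P(sum = 12) = 165/10000 = 33/2000.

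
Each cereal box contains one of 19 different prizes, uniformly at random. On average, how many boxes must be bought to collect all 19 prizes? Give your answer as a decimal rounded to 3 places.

67.407

After i distinct types are collected, each trial gives a new one with probability (19−i)/19, so the expected wait for the next new type is 19/(19−i).
E = 19/19 + 19/18 + 19/17 + 19/16 + 19/15 + 19/14 + 19/13 + 19/12 + 19/11 + 19/10 + 19/9 + 19/8 + 19/7 + 19/6 + 19/5 + 19/4 + 19/3 + 19/2 + 19/1 = 275295799/4084080 ≈ 67.407.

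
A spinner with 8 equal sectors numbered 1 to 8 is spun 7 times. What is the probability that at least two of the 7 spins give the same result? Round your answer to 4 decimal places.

0.9808

P(all 7 different) = 8/8 · 7/8 · ··· · 2/8 ≈ 0.0192.
P(at least two equal) = 1 − 0.0192 = 0.9808.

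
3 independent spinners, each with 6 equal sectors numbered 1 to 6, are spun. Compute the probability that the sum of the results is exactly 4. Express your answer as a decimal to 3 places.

There are 6^3 = 216 equally likely outcomes.
The number of ordered 3-tuples from {1,…,6} summing to 4 is 3.
P(sum = 4) = 3/216 = 1/72 ≈ 0.014.

0.014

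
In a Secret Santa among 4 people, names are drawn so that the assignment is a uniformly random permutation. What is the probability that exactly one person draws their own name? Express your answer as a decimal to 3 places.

0.333

Choose which one is fixed: C(4,1) = 4 ways.
The remaining 3 must have no fixed point: D(3) = 2.
P = 4·2/24 = 1/3 ≈ 0.333.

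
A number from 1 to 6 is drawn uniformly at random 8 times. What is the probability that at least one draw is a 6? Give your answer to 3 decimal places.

P(no draw is a 6) = (5/6)^8 ≈ 0.233.
P(at least one) = 1 − 0.233 = 0.767.

0.767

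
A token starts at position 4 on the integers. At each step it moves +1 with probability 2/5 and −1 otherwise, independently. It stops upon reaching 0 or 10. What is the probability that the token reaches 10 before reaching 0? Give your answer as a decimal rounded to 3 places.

Let r = q/p = (3/5)/(2/5) = 3/2. The recurrence P(i) = p·P(i+1) + q·P(i−1) with P(0)=0, P(10)=1 gives P(i) = (1 − r^i)/(1 − r^10).
P(4) = (1 − (3/2)^4) / (1 − (3/2)^10) = 832/11605 ≈ 0.072.

0.072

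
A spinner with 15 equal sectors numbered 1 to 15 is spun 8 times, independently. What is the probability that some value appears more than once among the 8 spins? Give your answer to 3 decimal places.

P(all 8 different) = 15/15 · 14/15 · ··· · 8/15 ≈ 0.101.
P(at least two equal) = 1 − 0.101 = 0.899.

0.899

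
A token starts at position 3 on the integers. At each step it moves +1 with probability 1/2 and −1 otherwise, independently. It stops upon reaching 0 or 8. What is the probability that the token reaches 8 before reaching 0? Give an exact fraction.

With a fair step, P(i) = ½P(i−1) + ½P(i+1) with P(0)=0, P(8)=1 has the linear solution P(i) = i/8.
P(3) = 3/8.

3/8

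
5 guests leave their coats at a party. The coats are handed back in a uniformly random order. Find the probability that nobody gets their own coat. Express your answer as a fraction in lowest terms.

This is the derangement probability: permutations of 5 with no fixed point.
D(5) = 5! · (1 − 1/1! + 1/2! − ··· + (−1)^5/5!) = 44.
P = 44/120 = 11/30.

11/30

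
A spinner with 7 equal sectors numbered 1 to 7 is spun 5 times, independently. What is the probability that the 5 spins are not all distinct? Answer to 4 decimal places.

P(all 5 different) = 7/7 · 6/7 · ··· · 3/7 ≈ 0.1499.
P(at least two equal) = 1 − 0.1499 = 0.8501.

0.8501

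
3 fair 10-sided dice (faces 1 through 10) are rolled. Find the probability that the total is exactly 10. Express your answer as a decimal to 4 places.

0.0360

There are 10^3 = 1000 equally likely outcomes.
The number of ordered 3-tuples from {1,…,10} summing to 10 is 36.
P(sum = 10) = 36/1000 = 9/250 ≈ 0.0360.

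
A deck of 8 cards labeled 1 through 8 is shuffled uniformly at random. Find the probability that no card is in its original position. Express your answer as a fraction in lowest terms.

2119/5760

This is the derangement probability: permutations of 8 with no fixed point.
D(8) = 8! · (1 − 1/1! + 1/2! − ··· + (−1)^8/8!) = 14833.
P = 14833/40320 = 2119/5760.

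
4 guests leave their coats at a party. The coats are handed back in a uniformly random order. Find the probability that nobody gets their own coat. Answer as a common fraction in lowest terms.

This is the derangement probability: permutations of 4 with no fixed point.
D(4) = 4! · (1 − 1/1! + 1/2! − ··· + (−1)^4/4!) = 9.
P = 9/24 = 3/8.

3/8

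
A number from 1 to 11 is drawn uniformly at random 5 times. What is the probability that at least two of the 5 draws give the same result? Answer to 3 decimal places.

0.656

P(all 5 different) = 11/11 · 10/11 · ··· · 7/11 ≈ 0.344.
P(at least two equal) = 1 − 0.344 = 0.656.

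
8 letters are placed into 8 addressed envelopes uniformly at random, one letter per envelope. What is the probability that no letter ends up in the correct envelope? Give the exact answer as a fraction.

This is the derangement probability: permutations of 8 with no fixed point.
D(8) = 8! · (1 − 1/1! + 1/2! − ··· + (−1)^8/8!) = 14833.
P = 14833/40320 = 2119/5760.

2119/5760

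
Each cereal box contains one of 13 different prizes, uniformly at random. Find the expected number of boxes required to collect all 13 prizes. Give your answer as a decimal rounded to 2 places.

After i distinct types are collected, each trial gives a new one with probability (13−i)/13, so the expected wait for the next new type is 13/(13−i).
E = 13/13 + 13/12 + 13/11 + 13/10 + 13/9 + 13/8 + 13/7 + 13/6 + 13/5 + 13/4 + 13/3 + 13/2 + 13/1 = 1145993/27720 ≈ 41.34.

41.34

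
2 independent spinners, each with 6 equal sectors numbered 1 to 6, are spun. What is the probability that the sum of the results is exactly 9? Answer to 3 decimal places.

There are 6^2 = 36 equally likely outcomes.
The number of ordered 2-tuples from {1,…,6} summing to 9 is 4.
P(sum = 9) = 4/36 = 1/9 ≈ 0.111.

0.111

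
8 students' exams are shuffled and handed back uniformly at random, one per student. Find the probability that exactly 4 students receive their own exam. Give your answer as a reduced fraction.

Choose which 4 of the 8 are fixed: C(8,4) = 70 ways.
The remaining 4 must have no fixed point: D(4) = 9.
P = 70·9/40320 = 1/64.

1/64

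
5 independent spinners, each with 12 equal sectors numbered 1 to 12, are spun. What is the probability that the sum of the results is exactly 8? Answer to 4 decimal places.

0.0001

There are 12^5 = 248832 equally likely outcomes.
The number of ordered 5-tuples from {1,…,12} summing to 8 is 35.
P(sum = 8) = 35/248832 ≈ 0.0001.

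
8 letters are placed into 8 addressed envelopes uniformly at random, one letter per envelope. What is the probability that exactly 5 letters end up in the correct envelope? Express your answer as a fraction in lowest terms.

Choose which 5 of the 8 are fixed: C(8,5) = 56 ways.
The remaining 3 must have no fixed point: D(3) = 2.
P = 56·2/40320 = 1/360.

1/360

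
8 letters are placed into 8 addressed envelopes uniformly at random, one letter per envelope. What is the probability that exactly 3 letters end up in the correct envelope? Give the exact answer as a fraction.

Choose which 3 of the 8 are fixed: C(8,3) = 56 ways.
The remaining 5 must have no fixed point: D(5) = 44.
P = 56·44/40320 = 11/180.

11/180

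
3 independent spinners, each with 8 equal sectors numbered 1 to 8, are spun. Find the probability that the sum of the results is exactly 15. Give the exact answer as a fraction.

There are 8^3 = 512 equally likely outcomes.
The number of ordered 3-tuples from {1,…,8} summing to 15 is 46.
P(sum = 15) = 46/512 = 23/256.

23/256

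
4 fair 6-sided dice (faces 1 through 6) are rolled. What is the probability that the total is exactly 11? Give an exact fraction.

There are 6^4 = 1296 equally likely outcomes.
The number of ordered 4-tuples from {1,…,6} summing to 11 is 104.
P(sum = 11) = 104/1296 = 13/162.

13/162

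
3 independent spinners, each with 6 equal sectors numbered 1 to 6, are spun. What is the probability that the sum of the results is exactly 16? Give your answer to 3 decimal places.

There are 6^3 = 216 equally likely outcomes.
The number of ordered 3-tuples from {1,…,6} summing to 16 is 6.
P(sum = 16) = 6/216 = 1/36 ≈ 0.028.

0.028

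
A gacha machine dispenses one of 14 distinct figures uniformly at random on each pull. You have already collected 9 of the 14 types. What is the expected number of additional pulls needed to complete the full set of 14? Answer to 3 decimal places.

Starting from 9 distinct types, each trial gives a new one with probability (14−i)/14 when i types are held, so the wait for the next new type is 14/(14−i).
E = 14/5 + 14/4 + 14/3 + 14/2 + 14/1 = 959/30 ≈ 31.967.

31.967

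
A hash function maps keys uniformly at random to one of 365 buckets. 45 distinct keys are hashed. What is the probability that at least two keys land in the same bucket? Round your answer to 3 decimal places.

0.941

It's easier to compute the probability that all 45 are distinct.
P(all distinct) = 365/365 · 364/365 · ··· · 321/365 ≈ 0.059.
So the probability of at least one match is 1 − 0.059 = 0.941.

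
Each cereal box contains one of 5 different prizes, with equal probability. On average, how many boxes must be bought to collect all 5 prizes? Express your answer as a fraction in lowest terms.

137/12

After i distinct types are collected, each trial gives a new one with probability (5−i)/5, so the expected wait for the next new type is 5/(5−i).
E = 5/5 + 5/4 + 5/3 + 5/2 + 5/1 = 137/12.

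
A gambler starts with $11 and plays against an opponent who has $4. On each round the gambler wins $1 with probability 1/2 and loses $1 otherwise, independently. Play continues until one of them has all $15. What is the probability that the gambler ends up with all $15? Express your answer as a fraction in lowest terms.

11/15

With a fair step, P(i) = ½P(i−1) + ½P(i+1) with P(0)=0, P(15)=1 has the linear solution P(i) = i/15.
P(11) = 11/15.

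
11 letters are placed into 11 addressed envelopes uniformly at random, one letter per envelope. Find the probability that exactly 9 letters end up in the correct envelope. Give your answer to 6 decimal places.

0.000001

Choose which 9 of the 11 are fixed: C(11,9) = 55 ways.
The remaining 2 must have no fixed point: D(2) = 1.
P = 55·1/39916800 = 1/725760 ≈ 0.000001.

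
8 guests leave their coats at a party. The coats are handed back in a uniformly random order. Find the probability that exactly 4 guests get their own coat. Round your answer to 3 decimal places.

0.016

Choose which 4 of the 8 are fixed: C(8,4) = 70 ways.
The remaining 4 must have no fixed point: D(4) = 9.
P = 70·9/40320 = 1/64 ≈ 0.016.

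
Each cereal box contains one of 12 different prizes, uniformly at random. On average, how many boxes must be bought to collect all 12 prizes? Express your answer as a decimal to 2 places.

After i distinct types are collected, each trial gives a new one with probability (12−i)/12, so the expected wait for the next new type is 12/(12−i).
E = 12/12 + 12/11 + 12/10 + 12/9 + 12/8 + 12/7 + 12/6 + 12/5 + 12/4 + 12/3 + 12/2 + 12/1 = 86021/2310 ≈ 37.24.

37.24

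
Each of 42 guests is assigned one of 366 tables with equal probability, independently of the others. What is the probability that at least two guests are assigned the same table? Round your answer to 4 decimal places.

It's easier to compute the probability that all 42 are distinct.
P(all distinct) = 366/366 · 365/366 · ··· · 325/366 ≈ 0.0866.
So the probability of at least one match is 1 − 0.0866 = 0.9134.

0.9134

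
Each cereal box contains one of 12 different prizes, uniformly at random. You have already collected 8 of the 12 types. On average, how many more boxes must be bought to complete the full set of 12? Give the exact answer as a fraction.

Starting from 8 distinct types, each trial gives a new one with probability (12−i)/12 when i types are held, so the wait for the next new type is 12/(12−i).
E = 12/4 + 12/3 + 12/2 + 12/1 = 25.

25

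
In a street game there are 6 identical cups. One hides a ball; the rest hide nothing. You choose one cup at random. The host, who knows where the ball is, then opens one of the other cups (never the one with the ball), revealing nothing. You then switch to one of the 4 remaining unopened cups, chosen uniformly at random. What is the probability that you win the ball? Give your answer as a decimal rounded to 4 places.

0.2083

Your original cup holds the ball with probability 1/6, so the other 5 collectively hold it with probability 5/6.
The host can always find an empty cup to open, so this doesn't change that 5/6; it is now spread over the 4 remaining unopened cups.
P(win by switching) = (5/6) · (1/4) = 5/24 ≈ 0.2083.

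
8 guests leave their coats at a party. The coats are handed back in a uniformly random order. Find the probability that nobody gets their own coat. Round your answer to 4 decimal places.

This is the derangement probability: permutations of 8 with no fixed point.
D(8) = 8! · (1 − 1/1! + 1/2! − ··· + (−1)^8/8!) = 14833.
P = 14833/40320 = 2119/5760 ≈ 0.3679.

0.3679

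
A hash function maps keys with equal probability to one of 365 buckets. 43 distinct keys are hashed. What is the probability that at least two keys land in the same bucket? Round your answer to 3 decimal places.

0.924

It's easier to compute the probability that all 43 are distinct.
P(all distinct) = 365/365 · 364/365 · ··· · 323/365 ≈ 0.076.
So the probability of at least one match is 1 − 0.076 = 0.924.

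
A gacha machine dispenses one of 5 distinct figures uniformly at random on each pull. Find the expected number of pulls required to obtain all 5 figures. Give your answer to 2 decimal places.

After i distinct types are collected, each trial gives a new one with probability (5−i)/5, so the expected wait for the next new type is 5/(5−i).
E = 5/5 + 5/4 + 5/3 + 5/2 + 5/1 = 137/12 ≈ 11.42.

11.42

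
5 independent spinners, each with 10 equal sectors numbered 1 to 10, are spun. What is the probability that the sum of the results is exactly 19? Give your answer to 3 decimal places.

0.027

There are 10^5 = 100000 equally likely outcomes.
The number of ordered 5-tuples from {1,…,10} summing to 19 is 2710.
P(sum = 19) = 2710/100000 = 271/10000 ≈ 0.027.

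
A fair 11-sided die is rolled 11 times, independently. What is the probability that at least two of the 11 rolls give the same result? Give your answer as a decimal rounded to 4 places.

P(all 11 different) = 11/11 · 10/11 · ··· · 1/11 ≈ 0.0001.
P(at least two equal) = 1 − 0.0001 = 0.9999.

0.9999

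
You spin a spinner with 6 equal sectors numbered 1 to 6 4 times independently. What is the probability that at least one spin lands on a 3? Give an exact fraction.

P(no spin lands on a 3) = (5/6)^4 = 625/1296.
P(at least one) = 1 − 625/1296 = 671/1296.

671/1296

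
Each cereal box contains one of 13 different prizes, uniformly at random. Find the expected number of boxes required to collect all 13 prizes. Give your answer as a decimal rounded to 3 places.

After i distinct types are collected, each trial gives a new one with probability (13−i)/13, so the expected wait for the next new type is 13/(13−i).
E = 13/13 + 13/12 + 13/11 + 13/10 + 13/9 + 13/8 + 13/7 + 13/6 + 13/5 + 13/4 + 13/3 + 13/2 + 13/1 = 1145993/27720 ≈ 41.342.

41.342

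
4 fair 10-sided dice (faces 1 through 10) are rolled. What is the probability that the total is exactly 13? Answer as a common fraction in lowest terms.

11/500

There are 10^4 = 10000 equally likely outcomes.
The number of ordered 4-tuples from {1,…,10} summing to 13 is 220.
P(sum = 13) = 220/10000 = 11/500.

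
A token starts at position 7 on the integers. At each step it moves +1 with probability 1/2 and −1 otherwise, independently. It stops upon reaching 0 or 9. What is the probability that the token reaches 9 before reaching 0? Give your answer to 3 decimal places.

With a fair step, P(i) = ½P(i−1) + ½P(i+1) with P(0)=0, P(9)=1 has the linear solution P(i) = i/9.
P(7) = 7/9 ≈ 0.778.

0.778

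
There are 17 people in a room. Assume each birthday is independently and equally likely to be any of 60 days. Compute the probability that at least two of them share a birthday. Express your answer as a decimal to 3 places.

0.919

It's easier to compute the probability that all 17 are distinct.
P(all distinct) = 60/60 · 59/60 · ··· · 44/60 ≈ 0.081.
So the probability of at least one match is 1 − 0.081 = 0.919.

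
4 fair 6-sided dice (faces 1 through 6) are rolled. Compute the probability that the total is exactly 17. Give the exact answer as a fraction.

13/162

There are 6^4 = 1296 equally likely outcomes.
The number of ordered 4-tuples from {1,…,6} summing to 17 is 104.
P(sum = 17) = 104/1296 = 13/162.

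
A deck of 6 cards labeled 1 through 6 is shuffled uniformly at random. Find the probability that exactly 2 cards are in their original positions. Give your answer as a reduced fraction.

3/16

Choose which 2 of the 6 are fixed: C(6,2) = 15 ways.
The remaining 4 must have no fixed point: D(4) = 9.
P = 15·9/720 = 3/16.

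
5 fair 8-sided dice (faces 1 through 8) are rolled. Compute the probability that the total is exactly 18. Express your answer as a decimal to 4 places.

0.0534

There are 8^5 = 32768 equally likely outcomes.
The number of ordered 5-tuples from {1,…,8} summing to 18 is 1750.
P(sum = 18) = 1750/32768 = 875/16384 ≈ 0.0534.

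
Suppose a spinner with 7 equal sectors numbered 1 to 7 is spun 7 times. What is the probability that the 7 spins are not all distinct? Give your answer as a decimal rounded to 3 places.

0.994

P(all 7 different) = 7/7 · 6/7 · ··· · 1/7 ≈ 0.006.
P(at least two equal) = 1 − 0.006 = 0.994.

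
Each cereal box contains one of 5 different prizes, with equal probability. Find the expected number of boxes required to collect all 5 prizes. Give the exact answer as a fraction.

137/12

After i distinct types are collected, each trial gives a new one with probability (5−i)/5, so the expected wait for the next new type is 5/(5−i).
E = 5/5 + 5/4 + 5/3 + 5/2 + 5/1 = 137/12.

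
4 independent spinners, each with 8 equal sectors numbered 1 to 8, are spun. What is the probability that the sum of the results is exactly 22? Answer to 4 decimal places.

There are 8^4 = 4096 equally likely outcomes.
The number of ordered 4-tuples from {1,…,8} summing to 22 is 246.
P(sum = 22) = 246/4096 = 123/2048 ≈ 0.0601.

0.0601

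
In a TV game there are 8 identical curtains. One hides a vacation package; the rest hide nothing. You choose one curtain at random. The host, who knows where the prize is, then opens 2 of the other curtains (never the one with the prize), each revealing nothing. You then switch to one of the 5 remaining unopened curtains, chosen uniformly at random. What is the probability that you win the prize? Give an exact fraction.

Your original curtain holds the prize with probability 1/8, so the other 7 collectively hold it with probability 7/8.
The host can always find 2 empty curtains to open, so the reveals don't change that 7/8; it is now spread over the 5 remaining unopened curtains.
P(win by switching) = (7/8) · (1/5) = 7/40.

7/40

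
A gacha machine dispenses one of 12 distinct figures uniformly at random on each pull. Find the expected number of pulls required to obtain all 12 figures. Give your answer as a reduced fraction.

After i distinct types are collected, each trial gives a new one with probability (12−i)/12, so the expected wait for the next new type is 12/(12−i).
E = 12/12 + 12/11 + 12/10 + 12/9 + 12/8 + 12/7 + 12/6 + 12/5 + 12/4 + 12/3 + 12/2 + 12/1 = 86021/2310.

86021/2310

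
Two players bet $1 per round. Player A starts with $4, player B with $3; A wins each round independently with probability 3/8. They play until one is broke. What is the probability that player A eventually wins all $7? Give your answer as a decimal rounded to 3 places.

Let r = q/p = (5/8)/(3/8) = 5/3. The recurrence P(i) = p·P(i+1) + q·P(i−1) with P(0)=0, P(7)=1 gives P(i) = (1 − r^i)/(1 − r^7).
P(4) = (1 − (5/3)^4) / (1 − (5/3)^7) = 7344/37969 ≈ 0.193.

0.193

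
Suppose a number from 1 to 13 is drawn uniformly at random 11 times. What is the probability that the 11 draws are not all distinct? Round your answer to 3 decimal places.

P(all 11 different) = 13/13 · 12/13 · ··· · 3/13 ≈ 0.002.
P(at least two equal) = 1 − 0.002 = 0.998.

0.998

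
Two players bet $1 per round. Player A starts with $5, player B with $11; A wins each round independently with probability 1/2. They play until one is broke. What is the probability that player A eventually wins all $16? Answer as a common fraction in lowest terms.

With a fair step, P(i) = ½P(i−1) + ½P(i+1) with P(0)=0, P(16)=1 has the linear solution P(i) = i/16.
P(5) = 5/16.

5/16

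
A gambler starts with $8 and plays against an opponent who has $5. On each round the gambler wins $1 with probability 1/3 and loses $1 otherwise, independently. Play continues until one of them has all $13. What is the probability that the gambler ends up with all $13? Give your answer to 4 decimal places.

Let r = q/p = (2/3)/(1/3) = 2. The recurrence P(i) = p·P(i+1) + q·P(i−1) with P(0)=0, P(13)=1 gives P(i) = (1 − r^i)/(1 − r^13).
P(8) = (1 − (2)^8) / (1 − (2)^13) = 255/8191 ≈ 0.0311.

0.0311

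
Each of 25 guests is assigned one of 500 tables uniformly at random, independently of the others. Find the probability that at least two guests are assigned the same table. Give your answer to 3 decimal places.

It's easier to compute the probability that all 25 are distinct.
P(all distinct) = 500/500 · 499/500 · ··· · 476/500 ≈ 0.543.
So the probability of at least one match is 1 − 0.543 = 0.457.

0.457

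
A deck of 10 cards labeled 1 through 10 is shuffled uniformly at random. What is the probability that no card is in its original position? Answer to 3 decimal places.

This is the derangement probability: permutations of 10 with no fixed point.
D(10) = 10! · (1 − 1/1! + 1/2! − ··· + (−1)^10/10!) = 1334961.
P = 1334961/3628800 = 16481/44800 ≈ 0.368.

0.368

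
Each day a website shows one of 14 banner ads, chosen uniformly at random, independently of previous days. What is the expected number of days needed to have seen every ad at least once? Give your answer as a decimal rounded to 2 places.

45.52

After i distinct types are collected, each trial gives a new one with probability (14−i)/14, so the expected wait for the next new type is 14/(14−i).
E = 14/14 + 14/13 + 14/12 + 14/11 + 14/10 + 14/9 + 14/8 + 14/7 + 14/6 + 14/5 + 14/4 + 14/3 + 14/2 + 14/1 = 1171733/25740 ≈ 45.52.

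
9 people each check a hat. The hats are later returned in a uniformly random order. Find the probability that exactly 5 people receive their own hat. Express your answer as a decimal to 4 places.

0.0031

Choose which 5 of the 9 are fixed: C(9,5) = 126 ways.
The remaining 4 must have no fixed point: D(4) = 9.
P = 126·9/362880 = 1/320 ≈ 0.0031.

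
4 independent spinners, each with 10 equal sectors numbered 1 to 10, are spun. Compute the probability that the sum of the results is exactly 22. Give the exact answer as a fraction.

There are 10^4 = 10000 equally likely outcomes.
The number of ordered 4-tuples from {1,…,10} summing to 22 is 670.
P(sum = 22) = 670/10000 = 67/1000.

67/1000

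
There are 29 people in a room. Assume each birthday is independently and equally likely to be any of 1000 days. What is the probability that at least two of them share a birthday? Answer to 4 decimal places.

0.3363

It's easier to compute the probability that all 29 are distinct.
P(all distinct) = 1000/1000 · 999/1000 · ··· · 972/1000 ≈ 0.6637.
So the probability of at least one match is 1 − 0.6637 = 0.3363.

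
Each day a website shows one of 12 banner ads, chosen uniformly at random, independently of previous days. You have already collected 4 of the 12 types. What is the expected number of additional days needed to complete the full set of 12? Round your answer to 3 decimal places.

32.614

Starting from 4 distinct types, each trial gives a new one with probability (12−i)/12 when i types are held, so the wait for the next new type is 12/(12−i).
E = 12/8 + 12/7 + 12/6 + 12/5 + 12/4 + 12/3 + 12/2 + 12/1 = 2283/70 ≈ 32.614.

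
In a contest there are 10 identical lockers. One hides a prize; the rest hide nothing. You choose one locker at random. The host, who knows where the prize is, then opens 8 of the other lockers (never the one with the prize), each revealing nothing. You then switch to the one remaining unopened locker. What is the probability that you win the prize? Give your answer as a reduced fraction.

9/10

Your original locker holds the prize with probability 1/10, so the other 9 collectively hold it with probability 9/10.
The host can always find 8 empty lockers to open, so the reveals don't change that 9/10; it is now spread over the 1 remaining unopened locker.
P(win by switching) = (9/10) · (1/1) = 9/10.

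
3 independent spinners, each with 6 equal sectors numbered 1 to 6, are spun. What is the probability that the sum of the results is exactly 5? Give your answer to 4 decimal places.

There are 6^3 = 216 equally likely outcomes.
The number of ordered 3-tuples from {1,…,6} summing to 5 is 6.
P(sum = 5) = 6/216 = 1/36 ≈ 0.0278.

0.0278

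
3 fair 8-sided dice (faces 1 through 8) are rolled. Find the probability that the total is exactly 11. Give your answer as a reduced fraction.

21/256

There are 8^3 = 512 equally likely outcomes.
The number of ordered 3-tuples from {1,…,8} summing to 11 is 42.
P(sum = 11) = 42/512 = 21/256.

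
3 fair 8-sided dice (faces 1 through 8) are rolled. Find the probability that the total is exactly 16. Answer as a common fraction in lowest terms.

There are 8^3 = 512 equally likely outcomes.
The number of ordered 3-tuples from {1,…,8} summing to 16 is 42.
P(sum = 16) = 42/512 = 21/256.

21/256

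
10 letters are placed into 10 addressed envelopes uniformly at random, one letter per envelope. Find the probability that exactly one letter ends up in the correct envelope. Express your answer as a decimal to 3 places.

Choose which one is fixed: C(10,1) = 10 ways.
The remaining 9 must have no fixed point: D(9) = 133496.
P = 10·133496/3628800 = 16687/45360 ≈ 0.368.

0.368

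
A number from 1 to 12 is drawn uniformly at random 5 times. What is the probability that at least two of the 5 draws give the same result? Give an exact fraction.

P(all 5 different) = 12/12 · 11/12 · ··· · 8/12 = 55/144.
P(at least two equal) = 1 − 55/144 = 89/144.

89/144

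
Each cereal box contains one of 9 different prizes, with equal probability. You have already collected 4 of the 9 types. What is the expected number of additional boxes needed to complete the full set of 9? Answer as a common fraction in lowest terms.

Starting from 4 distinct types, each trial gives a new one with probability (9−i)/9 when i types are held, so the wait for the next new type is 9/(9−i).
E = 9/5 + 9/4 + 9/3 + 9/2 + 9/1 = 411/20.

411/20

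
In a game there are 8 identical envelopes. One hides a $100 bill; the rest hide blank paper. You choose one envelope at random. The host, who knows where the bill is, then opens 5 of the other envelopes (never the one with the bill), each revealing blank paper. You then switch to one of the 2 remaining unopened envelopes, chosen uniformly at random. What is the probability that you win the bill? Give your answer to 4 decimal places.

Your original envelope holds the bill with probability 1/8, so the other 7 collectively hold it with probability 7/8.
The host can always find 5 empty envelopes to open, so the reveals don't change that 7/8; it is now spread over the 2 remaining unopened envelopes.
P(win by switching) = (7/8) · (1/2) = 7/16 ≈ 0.4375.

0.4375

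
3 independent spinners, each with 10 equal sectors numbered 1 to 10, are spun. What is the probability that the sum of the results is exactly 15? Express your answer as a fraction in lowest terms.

73/1000

There are 10^3 = 1000 equally likely outcomes.
The number of ordered 3-tuples from {1,…,10} summing to 15 is 73.
P(sum = 15) = 73/1000.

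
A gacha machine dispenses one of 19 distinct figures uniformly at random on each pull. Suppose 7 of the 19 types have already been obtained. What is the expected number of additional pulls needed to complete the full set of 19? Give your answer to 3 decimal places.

58.961

Starting from 7 distinct types, each trial gives a new one with probability (19−i)/19 when i types are held, so the wait for the next new type is 19/(19−i).
E = 19/12 + 19/11 + 19/10 + 19/9 + 19/8 + 19/7 + 19/6 + 19/5 + 19/4 + 19/3 + 19/2 + 19/1 = 1634399/27720 ≈ 58.961.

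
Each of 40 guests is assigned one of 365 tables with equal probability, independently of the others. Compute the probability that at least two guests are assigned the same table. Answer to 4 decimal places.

It's easier to compute the probability that all 40 are distinct.
P(all distinct) = 365/365 · 364/365 · ··· · 326/365 ≈ 0.1088.
So the probability of at least one match is 1 − 0.1088 = 0.8912.

0.8912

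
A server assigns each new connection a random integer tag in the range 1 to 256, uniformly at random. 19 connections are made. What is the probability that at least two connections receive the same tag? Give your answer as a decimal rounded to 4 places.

It's easier to compute the probability that all 19 are distinct.
P(all distinct) = 256/256 · 255/256 · ··· · 238/256 ≈ 0.5043.
So the probability of at least one match is 1 − 0.5043 = 0.4957.

0.4957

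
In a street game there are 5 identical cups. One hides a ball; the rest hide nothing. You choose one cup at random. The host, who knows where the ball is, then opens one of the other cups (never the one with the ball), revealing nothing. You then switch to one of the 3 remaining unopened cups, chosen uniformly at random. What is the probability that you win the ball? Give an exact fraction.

Your original cup holds the ball with probability 1/5, so the other 4 collectively hold it with probability 4/5.
The host can always find an empty cup to open, so this doesn't change that 4/5; it is now spread over the 3 remaining unopened cups.
P(win by switching) = (4/5) · (1/3) = 4/15.

4/15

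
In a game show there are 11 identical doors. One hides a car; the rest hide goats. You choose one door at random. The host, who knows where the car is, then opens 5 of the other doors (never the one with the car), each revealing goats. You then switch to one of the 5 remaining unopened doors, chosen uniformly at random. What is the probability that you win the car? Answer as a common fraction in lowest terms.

Your original door holds the car with probability 1/11, so the other 10 collectively hold it with probability 10/11.
The host can always find 5 empty doors to open, so the reveals don't change that 10/11; it is now spread over the 5 remaining unopened doors.
P(win by switching) = (10/11) · (1/5) = 2/11.

2/11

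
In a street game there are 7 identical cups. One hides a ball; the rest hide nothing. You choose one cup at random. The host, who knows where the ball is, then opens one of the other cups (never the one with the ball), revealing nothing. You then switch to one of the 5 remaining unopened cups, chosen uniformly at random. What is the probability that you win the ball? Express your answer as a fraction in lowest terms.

Your original cup holds the ball with probability 1/7, so the other 6 collectively hold it with probability 6/7.
The host can always find an empty cup to open, so this doesn't change that 6/7; it is now spread over the 5 remaining unopened cups.
P(win by switching) = (6/7) · (1/5) = 6/35.

6/35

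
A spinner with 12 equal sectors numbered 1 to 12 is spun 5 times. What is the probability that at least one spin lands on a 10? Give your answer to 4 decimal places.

0.3528

P(no spin lands on a 10) = (11/12)^5 ≈ 0.6472.
P(at least one) = 1 − 0.6472 = 0.3528.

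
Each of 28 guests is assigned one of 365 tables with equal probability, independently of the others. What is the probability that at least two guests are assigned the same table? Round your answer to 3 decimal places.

It's easier to compute the probability that all 28 are distinct.
P(all distinct) = 365/365 · 364/365 · ··· · 338/365 ≈ 0.346.
So the probability of at least one match is 1 − 0.346 = 0.654.

0.654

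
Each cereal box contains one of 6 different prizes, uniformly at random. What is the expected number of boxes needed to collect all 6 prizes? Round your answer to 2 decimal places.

After i distinct types are collected, each trial gives a new one with probability (6−i)/6, so the expected wait for the next new type is 6/(6−i).
E = 6/6 + 6/5 + 6/4 + 6/3 + 6/2 + 6/1 = 147/10 ≈ 14.70.

14.70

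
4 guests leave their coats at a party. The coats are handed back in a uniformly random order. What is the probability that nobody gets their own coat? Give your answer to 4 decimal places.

0.3750

This is the derangement probability: permutations of 4 with no fixed point.
D(4) = 4! · (1 − 1/1! + 1/2! − ··· + (−1)^4/4!) = 9.
P = 9/24 = 3/8 ≈ 0.3750.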